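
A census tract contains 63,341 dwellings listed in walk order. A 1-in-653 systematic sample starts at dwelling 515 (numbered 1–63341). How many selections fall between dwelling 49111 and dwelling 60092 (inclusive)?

k = 653
First selection ≥ 49111: 515 + ⌈(49111−515)/653⌉·653 = 515 + 75×653 = 49490
Last selection ≤ 60092: 515 + ⌊(60092−515)/653⌋·653 = 515 + 91×653 = 59938
Count = 91 − 75 + 1 = 17

17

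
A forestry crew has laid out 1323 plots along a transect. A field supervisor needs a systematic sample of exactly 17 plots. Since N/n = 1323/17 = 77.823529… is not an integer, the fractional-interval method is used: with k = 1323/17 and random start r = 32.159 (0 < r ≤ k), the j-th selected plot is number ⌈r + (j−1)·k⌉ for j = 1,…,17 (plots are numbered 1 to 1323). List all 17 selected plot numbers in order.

j=1: r + 0k = 32.159 → ⌈·⌉ = 33
j=2: r + 1k = 109.982529… → ⌈·⌉ = 110
j=3: r + 2k = 187.806058… → ⌈·⌉ = 188
j=4: r + 3k = 265.629588… → ⌈·⌉ = 266
j=5: r + 4k = 343.453117… → ⌈·⌉ = 344
j=6: r + 5k = 421.276647… → ⌈·⌉ = 422
j=7: r + 6k = 499.100176… → ⌈·⌉ = 500
j=8: r + 7k = 576.923705… → ⌈·⌉ = 577
j=9: r + 8k = 654.747235… → ⌈·⌉ = 655
j=10: r + 9k = 732.570764… → ⌈·⌉ = 733
j=11: r + 10k = 810.394294… → ⌈·⌉ = 811
j=12: r + 11k = 888.217823… → ⌈·⌉ = 889
j=13: r + 12k = 966.041352… → ⌈·⌉ = 967
j=14: r + 13k = 1043.864882… → ⌈·⌉ = 1044
j=15: r + 14k = 1121.688411… → ⌈·⌉ = 1122
j=16: r + 15k = 1199.511941… → ⌈·⌉ = 1200
j=17: r + 16k = 1277.335470… → ⌈·⌉ = 1278

33, 110, 188, 266, 344, 422, 500, 577, 655, 733, 811, 889, 967, 1044, 1122, 1200, 1278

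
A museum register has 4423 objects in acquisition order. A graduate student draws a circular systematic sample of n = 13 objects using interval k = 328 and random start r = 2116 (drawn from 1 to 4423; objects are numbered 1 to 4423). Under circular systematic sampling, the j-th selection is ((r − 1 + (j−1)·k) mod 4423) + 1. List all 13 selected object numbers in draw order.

Selection 1: 2116
Selection 2: 2116 + 328 = 2444
Selection 3: 2444 + 328 = 2772
Selection 4: 2772 + 328 = 3100
Selection 5: 3100 + 328 = 3428
Selection 6: 3428 + 328 = 3756
Selection 7: 3756 + 328 = 4084
Selection 8: 4084 + 328 = 4412
Selection 9: 4412 + 328 = 4740 → 4740 − 4423 = 317
Selection 10: 317 + 328 = 645
Selection 11: 645 + 328 = 973
Selection 12: 973 + 328 = 1301
Selection 13: 1301 + 328 = 1629

2116, 2444, 2772, 3100, 3428, 3756, 4084, 4412, 317, 645, 973, 1301, 1629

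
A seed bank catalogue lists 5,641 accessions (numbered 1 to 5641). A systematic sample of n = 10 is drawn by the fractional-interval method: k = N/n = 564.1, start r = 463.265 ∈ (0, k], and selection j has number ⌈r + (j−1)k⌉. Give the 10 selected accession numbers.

464, 1028, 1592, 2156, 2720, 3284, 3848, 4412, 4977, 5541

j=1: r + 0k = 463.265 → ⌈·⌉ = 464
j=2: r + 1k = 1027.365 → ⌈·⌉ = 1028
j=3: r + 2k = 1591.465 → ⌈·⌉ = 1592
j=4: r + 3k = 2155.565 → ⌈·⌉ = 2156
j=5: r + 4k = 2719.665 → ⌈·⌉ = 2720
j=6: r + 5k = 3283.765 → ⌈·⌉ = 3284
j=7: r + 6k = 3847.865 → ⌈·⌉ = 3848
j=8: r + 7k = 4411.965 → ⌈·⌉ = 4412
j=9: r + 8k = 4976.065 → ⌈·⌉ = 4977
j=10: r + 9k = 5540.165 → ⌈·⌉ = 5541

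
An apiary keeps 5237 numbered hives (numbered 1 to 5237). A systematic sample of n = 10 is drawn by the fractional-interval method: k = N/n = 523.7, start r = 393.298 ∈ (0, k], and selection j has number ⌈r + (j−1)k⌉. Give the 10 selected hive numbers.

j=1: r + 0k = 393.298 → ⌈·⌉ = 394
j=2: r + 1k = 916.998 → ⌈·⌉ = 917
j=3: r + 2k = 1440.698 → ⌈·⌉ = 1441
j=4: r + 3k = 1964.398 → ⌈·⌉ = 1965
j=5: r + 4k = 2488.098 → ⌈·⌉ = 2489
j=6: r + 5k = 3011.798 → ⌈·⌉ = 3012
j=7: r + 6k = 3535.498 → ⌈·⌉ = 3536
j=8: r + 7k = 4059.198 → ⌈·⌉ = 4060
j=9: r + 8k = 4582.898 → ⌈·⌉ = 4583
j=10: r + 9k = 5106.598 → ⌈·⌉ = 5107

394, 917, 1441, 1965, 2489, 3012, 3536, 4060, 4583, 5107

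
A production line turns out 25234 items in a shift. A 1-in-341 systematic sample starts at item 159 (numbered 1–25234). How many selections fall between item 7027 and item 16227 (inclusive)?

k = 341
First selection ≥ 7027: 159 + ⌈(7027−159)/341⌉·341 = 159 + 21×341 = 7320
Last selection ≤ 16227: 159 + ⌊(16227−159)/341⌋·341 = 159 + 47×341 = 16186
Count = 47 − 21 + 1 = 27

27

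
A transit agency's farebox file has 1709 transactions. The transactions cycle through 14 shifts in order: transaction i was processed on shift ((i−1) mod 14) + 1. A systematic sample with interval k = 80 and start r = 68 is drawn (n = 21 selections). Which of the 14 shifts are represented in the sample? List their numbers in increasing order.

2, 4, 6, 8, 10, 12, 14

Consecutive selections differ by k = 80, so their shift numbers differ by 80 mod 14 = 10.
gcd(80, 14) = 2, so the sample visits 14/2 = 7 distinct residues mod 14.
Start 68 is shift 12; the shifts hit are 2, 4, 6, 8, 10, 12, 14.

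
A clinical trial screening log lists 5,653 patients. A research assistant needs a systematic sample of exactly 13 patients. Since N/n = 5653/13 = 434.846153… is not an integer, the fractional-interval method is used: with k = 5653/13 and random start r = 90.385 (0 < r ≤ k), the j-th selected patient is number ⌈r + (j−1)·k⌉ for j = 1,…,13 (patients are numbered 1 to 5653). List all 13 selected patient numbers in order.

91, 526, 961, 1395, 1830, 2265, 2700, 3135, 3570, 4005, 4439, 4874, 5309

j=1: r + 0k = 90.385 → ⌈·⌉ = 91
j=2: r + 1k = 525.231153… → ⌈·⌉ = 526
j=3: r + 2k = 960.077307… → ⌈·⌉ = 961
j=4: r + 3k = 1394.923461… → ⌈·⌉ = 1395
j=5: r + 4k = 1829.769615… → ⌈·⌉ = 1830
j=6: r + 5k = 2264.615769… → ⌈·⌉ = 2265
j=7: r + 6k = 2699.461923… → ⌈·⌉ = 2700
j=8: r + 7k = 3134.308076… → ⌈·⌉ = 3135
j=9: r + 8k = 3569.154230… → ⌈·⌉ = 3570
j=10: r + 9k = 4004.000384… → ⌈·⌉ = 4005
j=11: r + 10k = 4438.846538… → ⌈·⌉ = 4439
j=12: r + 11k = 4873.692692… → ⌈·⌉ = 4874
j=13: r + 12k = 5308.538846… → ⌈·⌉ = 5309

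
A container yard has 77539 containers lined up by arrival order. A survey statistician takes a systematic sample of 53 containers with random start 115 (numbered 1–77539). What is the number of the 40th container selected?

k = 77539/53 = 1463
40th selection = r + (40−1)·k = 115 + 39×1463 = 115 + 57057 = 57172

57172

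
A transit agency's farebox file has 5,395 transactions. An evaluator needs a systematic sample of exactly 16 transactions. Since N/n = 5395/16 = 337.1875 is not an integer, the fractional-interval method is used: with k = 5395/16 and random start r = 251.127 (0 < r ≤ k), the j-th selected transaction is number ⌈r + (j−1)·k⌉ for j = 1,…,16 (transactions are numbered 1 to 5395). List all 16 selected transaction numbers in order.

252, 589, 926, 1263, 1600, 1938, 2275, 2612, 2949, 3286, 3624, 3961, 4298, 4635, 4972, 5309

j=1: r + 0k = 251.127 → ⌈·⌉ = 252
j=2: r + 1k = 588.3145 → ⌈·⌉ = 589
j=3: r + 2k = 925.502 → ⌈·⌉ = 926
j=4: r + 3k = 1262.6895 → ⌈·⌉ = 1263
j=5: r + 4k = 1599.877 → ⌈·⌉ = 1600
j=6: r + 5k = 1937.0645 → ⌈·⌉ = 1938
j=7: r + 6k = 2274.252 → ⌈·⌉ = 2275
j=8: r + 7k = 2611.4395 → ⌈·⌉ = 2612
j=9: r + 8k = 2948.627 → ⌈·⌉ = 2949
j=10: r + 9k = 3285.8145 → ⌈·⌉ = 3286
j=11: r + 10k = 3623.002 → ⌈·⌉ = 3624
j=12: r + 11k = 3960.1895 → ⌈·⌉ = 3961
j=13: r + 12k = 4297.377 → ⌈·⌉ = 4298
j=14: r + 13k = 4634.5645 → ⌈·⌉ = 4635
j=15: r + 14k = 4971.752 → ⌈·⌉ = 4972
j=16: r + 15k = 5308.9395 → ⌈·⌉ = 5309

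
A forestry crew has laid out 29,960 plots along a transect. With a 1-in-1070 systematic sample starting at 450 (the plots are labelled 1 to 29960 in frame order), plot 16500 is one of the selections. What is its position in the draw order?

16

k = 1070
position = (16500 − 450)/1070 + 1 = 16050/1070 + 1 = 15 + 1 = 16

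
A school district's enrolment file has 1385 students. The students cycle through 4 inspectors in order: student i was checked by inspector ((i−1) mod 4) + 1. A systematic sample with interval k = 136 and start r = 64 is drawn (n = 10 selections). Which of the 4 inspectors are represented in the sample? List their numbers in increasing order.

Consecutive selections differ by k = 136, so their inspector numbers differ by 136 mod 4 = 0.
gcd(136, 4) = 4, so the sample visits 4/4 = 1 distinct residues mod 4.
Start 64 is inspector 4; the inspectors hit are 4.

4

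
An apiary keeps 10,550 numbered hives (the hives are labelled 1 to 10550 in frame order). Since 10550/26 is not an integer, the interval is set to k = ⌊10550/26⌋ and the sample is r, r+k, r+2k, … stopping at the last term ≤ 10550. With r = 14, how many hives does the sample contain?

27

k = ⌊10550/26⌋ = 405
Achieved size = ⌊(10550 − 14)/405⌋ + 1 = ⌊10536/405⌋ + 1 = 26 + 1 = 27
(last selection: 14 + 26×405 = 10544 ≤ 10550; next would be 10949 > 10550)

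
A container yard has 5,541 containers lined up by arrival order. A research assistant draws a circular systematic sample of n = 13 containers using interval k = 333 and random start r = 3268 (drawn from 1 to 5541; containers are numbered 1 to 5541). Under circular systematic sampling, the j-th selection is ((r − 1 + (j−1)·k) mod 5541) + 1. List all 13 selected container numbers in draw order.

3268, 3601, 3934, 4267, 4600, 4933, 5266, 58, 391, 724, 1057, 1390, 1723

Selection 1: 3268
Selection 2: 3268 + 333 = 3601
Selection 3: 3601 + 333 = 3934
Selection 4: 3934 + 333 = 4267
Selection 5: 4267 + 333 = 4600
Selection 6: 4600 + 333 = 4933
Selection 7: 4933 + 333 = 5266
Selection 8: 5266 + 333 = 5599 → 5599 − 5541 = 58
Selection 9: 58 + 333 = 391
Selection 10: 391 + 333 = 724
Selection 11: 724 + 333 = 1057
Selection 12: 1057 + 333 = 1390
Selection 13: 1390 + 333 = 1723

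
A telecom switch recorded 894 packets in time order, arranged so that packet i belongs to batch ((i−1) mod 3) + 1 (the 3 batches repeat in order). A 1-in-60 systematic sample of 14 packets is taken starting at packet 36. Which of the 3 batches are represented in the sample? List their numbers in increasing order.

Consecutive selections differ by k = 60, so their batch numbers differ by 60 mod 3 = 0.
gcd(60, 3) = 3, so the sample visits 3/3 = 1 distinct residues mod 3.
Start 36 is batch 3; the batches hit are 3.

3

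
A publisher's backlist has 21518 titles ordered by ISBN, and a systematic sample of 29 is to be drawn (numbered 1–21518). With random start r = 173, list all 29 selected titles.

173, 915, 1657, 2399, 3141, 3883, 4625, 5367, 6109, 6851, 7593, 8335, 9077, 9819, 10561, 11303, 12045, 12787, 13529, 14271, 15013, 15755, 16497, 17239, 17981, 18723, 19465, 20207, 20949

k = N/n = 21518/29 = 742
title 1: 173
title 2: 173 + 742 = 915
title 3: 915 + 742 = 1657
title 4: 1657 + 742 = 2399
title 5: 2399 + 742 = 3141
title 6: 3141 + 742 = 3883
title 7: 3883 + 742 = 4625
title 8: 4625 + 742 = 5367
title 9: 5367 + 742 = 6109
title 10: 6109 + 742 = 6851
title 11: 6851 + 742 = 7593
title 12: 7593 + 742 = 8335
title 13: 8335 + 742 = 9077
title 14: 9077 + 742 = 9819
title 15: 9819 + 742 = 10561
title 16: 10561 + 742 = 11303
title 17: 11303 + 742 = 12045
title 18: 12045 + 742 = 12787
title 19: 12787 + 742 = 13529
title 20: 13529 + 742 = 14271
title 21: 14271 + 742 = 15013
title 22: 15013 + 742 = 15755
title 23: 15755 + 742 = 16497
title 24: 16497 + 742 = 17239
title 25: 17239 + 742 = 17981
title 26: 17981 + 742 = 18723
title 27: 18723 + 742 = 19465
title 28: 19465 + 742 = 20207
title 29: 20207 + 742 = 20949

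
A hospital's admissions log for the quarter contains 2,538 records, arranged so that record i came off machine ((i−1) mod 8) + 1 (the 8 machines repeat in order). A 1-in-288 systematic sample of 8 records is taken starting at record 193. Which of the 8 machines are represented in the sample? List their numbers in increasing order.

1

Consecutive selections differ by k = 288, so their machine numbers differ by 288 mod 8 = 0.
gcd(288, 8) = 8, so the sample visits 8/8 = 1 distinct residues mod 8.
Start 193 is machine 1; the machines hit are 1.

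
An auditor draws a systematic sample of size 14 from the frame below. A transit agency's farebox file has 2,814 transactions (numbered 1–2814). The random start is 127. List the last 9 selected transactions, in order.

1132, 1333, 1534, 1735, 1936, 2137, 2338, 2539, 2740

k = N/n = 2814/14 = 201
6th selection = 127 + 5×201 = 1132
7th: 1132 + 201 = 1333
8th: 1333 + 201 = 1534
9th: 1534 + 201 = 1735
10th: 1735 + 201 = 1936
11th: 1936 + 201 = 2137
12th: 2137 + 201 = 2338
13th: 2338 + 201 = 2539
14th: 2539 + 201 = 2740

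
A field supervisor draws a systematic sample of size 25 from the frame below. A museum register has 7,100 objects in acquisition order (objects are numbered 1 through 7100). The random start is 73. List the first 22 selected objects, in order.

k = N/n = 7100/25 = 284
object 1: 73
object 2: 73 + 284 = 357
object 3: 357 + 284 = 641
object 4: 641 + 284 = 925
object 5: 925 + 284 = 1209
object 6: 1209 + 284 = 1493
object 7: 1493 + 284 = 1777
object 8: 1777 + 284 = 2061
object 9: 2061 + 284 = 2345
object 10: 2345 + 284 = 2629
object 11: 2629 + 284 = 2913
object 12: 2913 + 284 = 3197
object 13: 3197 + 284 = 3481
object 14: 3481 + 284 = 3765
object 15: 3765 + 284 = 4049
object 16: 4049 + 284 = 4333
object 17: 4333 + 284 = 4617
object 18: 4617 + 284 = 4901
object 19: 4901 + 284 = 5185
object 20: 5185 + 284 = 5469
object 21: 5469 + 284 = 5753
object 22: 5753 + 284 = 6037

73, 357, 641, 925, 1209, 1493, 1777, 2061, 2345, 2629, 2913, 3197, 3481, 3765, 4049, 4333, 4617, 4901, 5185, 5469, 5753, 6037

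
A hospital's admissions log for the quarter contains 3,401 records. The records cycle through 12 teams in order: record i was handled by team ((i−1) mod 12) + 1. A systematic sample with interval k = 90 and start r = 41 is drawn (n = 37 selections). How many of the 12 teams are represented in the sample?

2

Consecutive selections differ by k = 90, so their team numbers differ by 90 mod 12 = 6.
gcd(90, 12) = 6, so the sample visits 12/6 = 2 distinct residues mod 12.
Start 41 is team 5; the teams hit are 5, 11.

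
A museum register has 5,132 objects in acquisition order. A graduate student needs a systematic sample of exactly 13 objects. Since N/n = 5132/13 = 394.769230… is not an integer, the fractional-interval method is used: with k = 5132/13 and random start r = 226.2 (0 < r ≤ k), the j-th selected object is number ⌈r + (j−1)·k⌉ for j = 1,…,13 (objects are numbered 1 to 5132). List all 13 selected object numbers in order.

j=1: r + 0k = 226.2 → ⌈·⌉ = 227
j=2: r + 1k = 620.969230… → ⌈·⌉ = 621
j=3: r + 2k = 1015.738461… → ⌈·⌉ = 1016
j=4: r + 3k = 1410.507692… → ⌈·⌉ = 1411
j=5: r + 4k = 1805.276923… → ⌈·⌉ = 1806
j=6: r + 5k = 2200.046153… → ⌈·⌉ = 2201
j=7: r + 6k = 2594.815384… → ⌈·⌉ = 2595
j=8: r + 7k = 2989.584615… → ⌈·⌉ = 2990
j=9: r + 8k = 3384.353846… → ⌈·⌉ = 3385
j=10: r + 9k = 3779.123076… → ⌈·⌉ = 3780
j=11: r + 10k = 4173.892307… → ⌈·⌉ = 4174
j=12: r + 11k = 4568.661538… → ⌈·⌉ = 4569
j=13: r + 12k = 4963.430769… → ⌈·⌉ = 4964

227, 621, 1016, 1411, 1806, 2201, 2595, 2990, 3385, 3780, 4174, 4569, 4964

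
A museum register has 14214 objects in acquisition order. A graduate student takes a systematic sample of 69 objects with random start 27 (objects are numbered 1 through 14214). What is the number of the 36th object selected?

k = 14214/69 = 206
36th selection = r + (36−1)·k = 27 + 35×206 = 27 + 7210 = 7237

7237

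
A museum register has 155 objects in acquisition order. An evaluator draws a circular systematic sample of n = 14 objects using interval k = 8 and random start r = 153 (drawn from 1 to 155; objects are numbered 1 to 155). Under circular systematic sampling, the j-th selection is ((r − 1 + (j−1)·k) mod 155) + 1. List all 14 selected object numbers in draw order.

153, 6, 14, 22, 30, 38, 46, 54, 62, 70, 78, 86, 94, 102

Selection 1: 153
Selection 2: 153 + 8 = 161 → 161 − 155 = 6
Selection 3: 6 + 8 = 14
Selection 4: 14 + 8 = 22
Selection 5: 22 + 8 = 30
Selection 6: 30 + 8 = 38
Selection 7: 38 + 8 = 46
Selection 8: 46 + 8 = 54
Selection 9: 54 + 8 = 62
Selection 10: 62 + 8 = 70
Selection 11: 70 + 8 = 78
Selection 12: 78 + 8 = 86
Selection 13: 86 + 8 = 94
Selection 14: 94 + 8 = 102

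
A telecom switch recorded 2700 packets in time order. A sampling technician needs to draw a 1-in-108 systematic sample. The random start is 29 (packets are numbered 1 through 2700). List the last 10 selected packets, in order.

1649, 1757, 1865, 1973, 2081, 2189, 2297, 2405, 2513, 2621

16th selection = 29 + 15×108 = 1649
17th: 1649 + 108 = 1757
18th: 1757 + 108 = 1865
19th: 1865 + 108 = 1973
20th: 1973 + 108 = 2081
21st: 2081 + 108 = 2189
22nd: 2189 + 108 = 2297
23rd: 2297 + 108 = 2405
24th: 2405 + 108 = 2513
25th: 2513 + 108 = 2621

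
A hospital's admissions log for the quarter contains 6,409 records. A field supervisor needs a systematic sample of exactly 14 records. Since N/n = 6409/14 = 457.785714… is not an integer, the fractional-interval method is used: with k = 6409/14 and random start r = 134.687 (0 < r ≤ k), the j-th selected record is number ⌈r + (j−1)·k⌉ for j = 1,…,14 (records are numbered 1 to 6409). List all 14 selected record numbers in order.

j=1: r + 0k = 134.687 → ⌈·⌉ = 135
j=2: r + 1k = 592.472714… → ⌈·⌉ = 593
j=3: r + 2k = 1050.258428… → ⌈·⌉ = 1051
j=4: r + 3k = 1508.044142… → ⌈·⌉ = 1509
j=5: r + 4k = 1965.829857… → ⌈·⌉ = 1966
j=6: r + 5k = 2423.615571… → ⌈·⌉ = 2424
j=7: r + 6k = 2881.401285… → ⌈·⌉ = 2882
j=8: r + 7k = 3339.187 → ⌈·⌉ = 3340
j=9: r + 8k = 3796.972714… → ⌈·⌉ = 3797
j=10: r + 9k = 4254.758428… → ⌈·⌉ = 4255
j=11: r + 10k = 4712.544142… → ⌈·⌉ = 4713
j=12: r + 11k = 5170.329857… → ⌈·⌉ = 5171
j=13: r + 12k = 5628.115571… → ⌈·⌉ = 5629
j=14: r + 13k = 6085.901285… → ⌈·⌉ = 6086

135, 593, 1051, 1509, 1966, 2424, 2882, 3340, 3797, 4255, 4713, 5171, 5629, 6086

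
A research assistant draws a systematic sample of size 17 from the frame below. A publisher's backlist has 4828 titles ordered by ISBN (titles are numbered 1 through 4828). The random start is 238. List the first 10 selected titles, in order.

238, 522, 806, 1090, 1374, 1658, 1942, 2226, 2510, 2794

k = N/n = 4828/17 = 284
title 1: 238
title 2: 238 + 284 = 522
title 3: 522 + 284 = 806
title 4: 806 + 284 = 1090
title 5: 1090 + 284 = 1374
title 6: 1374 + 284 = 1658
title 7: 1658 + 284 = 1942
title 8: 1942 + 284 = 2226
title 9: 2226 + 284 = 2510
title 10: 2510 + 284 = 2794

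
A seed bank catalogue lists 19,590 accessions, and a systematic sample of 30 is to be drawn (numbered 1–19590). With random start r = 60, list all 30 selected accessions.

60, 713, 1366, 2019, 2672, 3325, 3978, 4631, 5284, 5937, 6590, 7243, 7896, 8549, 9202, 9855, 10508, 11161, 11814, 12467, 13120, 13773, 14426, 15079, 15732, 16385, 17038, 17691, 18344, 18997

k = N/n = 19590/30 = 653
accession 1: 60
accession 2: 60 + 653 = 713
accession 3: 713 + 653 = 1366
accession 4: 1366 + 653 = 2019
accession 5: 2019 + 653 = 2672
accession 6: 2672 + 653 = 3325
accession 7: 3325 + 653 = 3978
accession 8: 3978 + 653 = 4631
accession 9: 4631 + 653 = 5284
accession 10: 5284 + 653 = 5937
accession 11: 5937 + 653 = 6590
accession 12: 6590 + 653 = 7243
accession 13: 7243 + 653 = 7896
accession 14: 7896 + 653 = 8549
accession 15: 8549 + 653 = 9202
accession 16: 9202 + 653 = 9855
accession 17: 9855 + 653 = 10508
accession 18: 10508 + 653 = 11161
accession 19: 11161 + 653 = 11814
accession 20: 11814 + 653 = 12467
accession 21: 12467 + 653 = 13120
accession 22: 13120 + 653 = 13773
accession 23: 13773 + 653 = 14426
accession 24: 14426 + 653 = 15079
accession 25: 15079 + 653 = 15732
accession 26: 15732 + 653 = 16385
accession 27: 16385 + 653 = 17038
accession 28: 17038 + 653 = 17691
accession 29: 17691 + 653 = 18344
accession 30: 18344 + 653 = 18997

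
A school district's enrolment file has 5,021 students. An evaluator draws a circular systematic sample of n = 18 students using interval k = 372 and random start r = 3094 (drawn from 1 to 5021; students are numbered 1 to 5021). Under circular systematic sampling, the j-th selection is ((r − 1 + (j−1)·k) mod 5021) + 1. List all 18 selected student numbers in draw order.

Selection 1: 3094
Selection 2: 3094 + 372 = 3466
Selection 3: 3466 + 372 = 3838
Selection 4: 3838 + 372 = 4210
Selection 5: 4210 + 372 = 4582
Selection 6: 4582 + 372 = 4954
Selection 7: 4954 + 372 = 5326 → 5326 − 5021 = 305
Selection 8: 305 + 372 = 677
Selection 9: 677 + 372 = 1049
Selection 10: 1049 + 372 = 1421
Selection 11: 1421 + 372 = 1793
Selection 12: 1793 + 372 = 2165
Selection 13: 2165 + 372 = 2537
Selection 14: 2537 + 372 = 2909
Selection 15: 2909 + 372 = 3281
Selection 16: 3281 + 372 = 3653
Selection 17: 3653 + 372 = 4025
Selection 18: 4025 + 372 = 4397

3094, 3466, 3838, 4210, 4582, 4954, 305, 677, 1049, 1421, 1793, 2165, 2537, 2909, 3281, 3653, 4025, 4397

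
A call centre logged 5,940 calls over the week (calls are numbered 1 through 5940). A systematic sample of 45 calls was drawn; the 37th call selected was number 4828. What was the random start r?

k = 5940/45 = 132
r = 4828 − (37−1)×132 = 4828 − 4752 = 76

76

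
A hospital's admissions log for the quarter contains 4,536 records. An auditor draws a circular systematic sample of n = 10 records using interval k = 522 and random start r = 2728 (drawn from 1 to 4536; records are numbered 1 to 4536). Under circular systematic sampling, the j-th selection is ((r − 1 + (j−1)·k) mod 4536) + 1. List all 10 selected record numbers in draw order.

2728, 3250, 3772, 4294, 280, 802, 1324, 1846, 2368, 2890

Selection 1: 2728
Selection 2: 2728 + 522 = 3250
Selection 3: 3250 + 522 = 3772
Selection 4: 3772 + 522 = 4294
Selection 5: 4294 + 522 = 4816 → 4816 − 4536 = 280
Selection 6: 280 + 522 = 802
Selection 7: 802 + 522 = 1324
Selection 8: 1324 + 522 = 1846
Selection 9: 1846 + 522 = 2368
Selection 10: 2368 + 522 = 2890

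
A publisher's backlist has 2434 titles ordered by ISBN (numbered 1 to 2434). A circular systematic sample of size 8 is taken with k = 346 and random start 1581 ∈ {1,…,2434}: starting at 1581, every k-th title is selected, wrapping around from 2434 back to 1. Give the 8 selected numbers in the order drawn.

1581, 1927, 2273, 185, 531, 877, 1223, 1569

Selection 1: 1581
Selection 2: 1581 + 346 = 1927
Selection 3: 1927 + 346 = 2273
Selection 4: 2273 + 346 = 2619 → 2619 − 2434 = 185
Selection 5: 185 + 346 = 531
Selection 6: 531 + 346 = 877
Selection 7: 877 + 346 = 1223
Selection 8: 1223 + 346 = 1569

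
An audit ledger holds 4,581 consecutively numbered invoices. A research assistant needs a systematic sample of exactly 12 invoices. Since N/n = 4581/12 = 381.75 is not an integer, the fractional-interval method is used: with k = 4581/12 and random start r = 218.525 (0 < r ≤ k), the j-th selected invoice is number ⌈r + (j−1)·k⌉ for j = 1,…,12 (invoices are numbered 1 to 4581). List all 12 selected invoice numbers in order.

j=1: r + 0k = 218.525 → ⌈·⌉ = 219
j=2: r + 1k = 600.275 → ⌈·⌉ = 601
j=3: r + 2k = 982.025 → ⌈·⌉ = 983
j=4: r + 3k = 1363.775 → ⌈·⌉ = 1364
j=5: r + 4k = 1745.525 → ⌈·⌉ = 1746
j=6: r + 5k = 2127.275 → ⌈·⌉ = 2128
j=7: r + 6k = 2509.025 → ⌈·⌉ = 2510
j=8: r + 7k = 2890.775 → ⌈·⌉ = 2891
j=9: r + 8k = 3272.525 → ⌈·⌉ = 3273
j=10: r + 9k = 3654.275 → ⌈·⌉ = 3655
j=11: r + 10k = 4036.025 → ⌈·⌉ = 4037
j=12: r + 11k = 4417.775 → ⌈·⌉ = 4418

219, 601, 983, 1364, 1746, 2128, 2510, 2891, 3273, 3655, 4037, 4418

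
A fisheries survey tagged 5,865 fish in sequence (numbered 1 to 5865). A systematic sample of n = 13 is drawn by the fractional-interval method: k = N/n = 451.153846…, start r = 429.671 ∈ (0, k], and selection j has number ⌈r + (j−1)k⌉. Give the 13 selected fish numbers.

j=1: r + 0k = 429.671 → ⌈·⌉ = 430
j=2: r + 1k = 880.824846… → ⌈·⌉ = 881
j=3: r + 2k = 1331.978692… → ⌈·⌉ = 1332
j=4: r + 3k = 1783.132538… → ⌈·⌉ = 1784
j=5: r + 4k = 2234.286384… → ⌈·⌉ = 2235
j=6: r + 5k = 2685.440230… → ⌈·⌉ = 2686
j=7: r + 6k = 3136.594076… → ⌈·⌉ = 3137
j=8: r + 7k = 3587.747923… → ⌈·⌉ = 3588
j=9: r + 8k = 4038.901769… → ⌈·⌉ = 4039
j=10: r + 9k = 4490.055615… → ⌈·⌉ = 4491
j=11: r + 10k = 4941.209461… → ⌈·⌉ = 4942
j=12: r + 11k = 5392.363307… → ⌈·⌉ = 5393
j=13: r + 12k = 5843.517153… → ⌈·⌉ = 5844

430, 881, 1332, 1784, 2235, 2686, 3137, 3588, 4039, 4491, 4942, 5393, 5844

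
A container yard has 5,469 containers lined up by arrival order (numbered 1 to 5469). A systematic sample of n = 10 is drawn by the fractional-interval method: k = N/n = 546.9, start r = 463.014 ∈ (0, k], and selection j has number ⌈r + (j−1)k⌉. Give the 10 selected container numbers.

j=1: r + 0k = 463.014 → ⌈·⌉ = 464
j=2: r + 1k = 1009.914 → ⌈·⌉ = 1010
j=3: r + 2k = 1556.814 → ⌈·⌉ = 1557
j=4: r + 3k = 2103.714 → ⌈·⌉ = 2104
j=5: r + 4k = 2650.614 → ⌈·⌉ = 2651
j=6: r + 5k = 3197.514 → ⌈·⌉ = 3198
j=7: r + 6k = 3744.414 → ⌈·⌉ = 3745
j=8: r + 7k = 4291.314 → ⌈·⌉ = 4292
j=9: r + 8k = 4838.214 → ⌈·⌉ = 4839
j=10: r + 9k = 5385.114 → ⌈·⌉ = 5386

464, 1010, 1557, 2104, 2651, 3198, 3745, 4292, 4839, 5386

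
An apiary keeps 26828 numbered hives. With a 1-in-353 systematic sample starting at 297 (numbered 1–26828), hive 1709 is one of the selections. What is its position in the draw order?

k = 353
position = (1709 − 297)/353 + 1 = 1412/353 + 1 = 4 + 1 = 5

5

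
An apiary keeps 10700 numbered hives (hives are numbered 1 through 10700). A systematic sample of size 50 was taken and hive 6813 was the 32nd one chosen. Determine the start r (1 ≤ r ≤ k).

k = 10700/50 = 214
r = 6813 − (32−1)×214 = 6813 − 6634 = 179

179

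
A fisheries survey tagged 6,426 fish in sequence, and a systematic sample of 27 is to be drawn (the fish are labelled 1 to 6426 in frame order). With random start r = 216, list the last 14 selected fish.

k = N/n = 6426/27 = 238
14th selection = 216 + 13×238 = 3310
15th: 3310 + 238 = 3548
16th: 3548 + 238 = 3786
17th: 3786 + 238 = 4024
18th: 4024 + 238 = 4262
19th: 4262 + 238 = 4500
20th: 4500 + 238 = 4738
21st: 4738 + 238 = 4976
22nd: 4976 + 238 = 5214
23rd: 5214 + 238 = 5452
24th: 5452 + 238 = 5690
25th: 5690 + 238 = 5928
26th: 5928 + 238 = 6166
27th: 6166 + 238 = 6404

3310, 3548, 3786, 4024, 4262, 4500, 4738, 4976, 5214, 5452, 5690, 5928, 6166, 6404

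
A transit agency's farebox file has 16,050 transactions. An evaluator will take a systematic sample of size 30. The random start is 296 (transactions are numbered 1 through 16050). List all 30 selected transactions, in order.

k = N/n = 16050/30 = 535
transaction 1: 296
transaction 2: 296 + 535 = 831
transaction 3: 831 + 535 = 1366
transaction 4: 1366 + 535 = 1901
transaction 5: 1901 + 535 = 2436
transaction 6: 2436 + 535 = 2971
transaction 7: 2971 + 535 = 3506
transaction 8: 3506 + 535 = 4041
transaction 9: 4041 + 535 = 4576
transaction 10: 4576 + 535 = 5111
transaction 11: 5111 + 535 = 5646
transaction 12: 5646 + 535 = 6181
transaction 13: 6181 + 535 = 6716
transaction 14: 6716 + 535 = 7251
transaction 15: 7251 + 535 = 7786
transaction 16: 7786 + 535 = 8321
transaction 17: 8321 + 535 = 8856
transaction 18: 8856 + 535 = 9391
transaction 19: 9391 + 535 = 9926
transaction 20: 9926 + 535 = 10461
transaction 21: 10461 + 535 = 10996
transaction 22: 10996 + 535 = 11531
transaction 23: 11531 + 535 = 12066
transaction 24: 12066 + 535 = 12601
transaction 25: 12601 + 535 = 13136
transaction 26: 13136 + 535 = 13671
transaction 27: 13671 + 535 = 14206
transaction 28: 14206 + 535 = 14741
transaction 29: 14741 + 535 = 15276
transaction 30: 15276 + 535 = 15811

296, 831, 1366, 1901, 2436, 2971, 3506, 4041, 4576, 5111, 5646, 6181, 6716, 7251, 7786, 8321, 8856, 9391, 9926, 10461, 10996, 11531, 12066, 12601, 13136, 13671, 14206, 14741, 15276, 15811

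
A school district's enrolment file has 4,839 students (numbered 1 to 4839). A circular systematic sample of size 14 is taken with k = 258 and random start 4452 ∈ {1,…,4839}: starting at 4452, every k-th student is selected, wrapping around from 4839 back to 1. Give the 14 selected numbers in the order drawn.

Selection 1: 4452
Selection 2: 4452 + 258 = 4710
Selection 3: 4710 + 258 = 4968 → 4968 − 4839 = 129
Selection 4: 129 + 258 = 387
Selection 5: 387 + 258 = 645
Selection 6: 645 + 258 = 903
Selection 7: 903 + 258 = 1161
Selection 8: 1161 + 258 = 1419
Selection 9: 1419 + 258 = 1677
Selection 10: 1677 + 258 = 1935
Selection 11: 1935 + 258 = 2193
Selection 12: 2193 + 258 = 2451
Selection 13: 2451 + 258 = 2709
Selection 14: 2709 + 258 = 2967

4452, 4710, 129, 387, 645, 903, 1161, 1419, 1677, 1935, 2193, 2451, 2709, 2967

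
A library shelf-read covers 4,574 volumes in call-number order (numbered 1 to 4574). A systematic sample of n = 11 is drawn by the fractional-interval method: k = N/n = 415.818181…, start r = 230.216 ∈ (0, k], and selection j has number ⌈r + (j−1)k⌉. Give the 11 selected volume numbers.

231, 647, 1062, 1478, 1894, 2310, 2726, 3141, 3557, 3973, 4389

j=1: r + 0k = 230.216 → ⌈·⌉ = 231
j=2: r + 1k = 646.034181… → ⌈·⌉ = 647
j=3: r + 2k = 1061.852363… → ⌈·⌉ = 1062
j=4: r + 3k = 1477.670545… → ⌈·⌉ = 1478
j=5: r + 4k = 1893.488727… → ⌈·⌉ = 1894
j=6: r + 5k = 2309.306909… → ⌈·⌉ = 2310
j=7: r + 6k = 2725.125090… → ⌈·⌉ = 2726
j=8: r + 7k = 3140.943272… → ⌈·⌉ = 3141
j=9: r + 8k = 3556.761454… → ⌈·⌉ = 3557
j=10: r + 9k = 3972.579636… → ⌈·⌉ = 3973
j=11: r + 10k = 4388.397818… → ⌈·⌉ = 4389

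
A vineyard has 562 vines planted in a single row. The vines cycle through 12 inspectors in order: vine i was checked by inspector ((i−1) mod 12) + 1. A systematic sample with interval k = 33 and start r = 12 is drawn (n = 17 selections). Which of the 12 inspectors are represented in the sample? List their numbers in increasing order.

Consecutive selections differ by k = 33, so their inspector numbers differ by 33 mod 12 = 9.
gcd(33, 12) = 3, so the sample visits 12/3 = 4 distinct residues mod 12.
Start 12 is inspector 12; the inspectors hit are 3, 6, 9, 12.

3, 6, 9, 12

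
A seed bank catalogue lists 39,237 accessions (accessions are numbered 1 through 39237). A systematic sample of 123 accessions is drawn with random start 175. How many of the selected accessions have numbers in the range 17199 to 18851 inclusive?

k = 39237/123 = 319
First selection ≥ 17199: 175 + ⌈(17199−175)/319⌉·319 = 175 + 54×319 = 17401
Last selection ≤ 18851: 175 + ⌊(18851−175)/319⌋·319 = 175 + 58×319 = 18677
Count = 58 − 54 + 1 = 5

5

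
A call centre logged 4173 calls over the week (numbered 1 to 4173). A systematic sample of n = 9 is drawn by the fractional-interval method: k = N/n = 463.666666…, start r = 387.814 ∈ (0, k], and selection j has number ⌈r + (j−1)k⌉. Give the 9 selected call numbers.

388, 852, 1316, 1779, 2243, 2707, 3170, 3634, 4098

j=1: r + 0k = 387.814 → ⌈·⌉ = 388
j=2: r + 1k = 851.480666… → ⌈·⌉ = 852
j=3: r + 2k = 1315.147333… → ⌈·⌉ = 1316
j=4: r + 3k = 1778.814 → ⌈·⌉ = 1779
j=5: r + 4k = 2242.480666… → ⌈·⌉ = 2243
j=6: r + 5k = 2706.147333… → ⌈·⌉ = 2707
j=7: r + 6k = 3169.814 → ⌈·⌉ = 3170
j=8: r + 7k = 3633.480666… → ⌈·⌉ = 3634
j=9: r + 8k = 4097.147333… → ⌈·⌉ = 4098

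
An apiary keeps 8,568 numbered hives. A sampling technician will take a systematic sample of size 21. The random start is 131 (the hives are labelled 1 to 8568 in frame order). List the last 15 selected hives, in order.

2579, 2987, 3395, 3803, 4211, 4619, 5027, 5435, 5843, 6251, 6659, 7067, 7475, 7883, 8291

k = N/n = 8568/21 = 408
7th selection = 131 + 6×408 = 2579
8th: 2579 + 408 = 2987
9th: 2987 + 408 = 3395
10th: 3395 + 408 = 3803
11th: 3803 + 408 = 4211
12th: 4211 + 408 = 4619
13th: 4619 + 408 = 5027
14th: 5027 + 408 = 5435
15th: 5435 + 408 = 5843
16th: 5843 + 408 = 6251
17th: 6251 + 408 = 6659
18th: 6659 + 408 = 7067
19th: 7067 + 408 = 7475
20th: 7475 + 408 = 7883
21st: 7883 + 408 = 8291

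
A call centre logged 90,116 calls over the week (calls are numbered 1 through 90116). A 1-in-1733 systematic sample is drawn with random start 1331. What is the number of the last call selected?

k = 1733
52nd selection = r + (52−1)·k = 1331 + 51×1733 = 1331 + 88383 = 89714

89714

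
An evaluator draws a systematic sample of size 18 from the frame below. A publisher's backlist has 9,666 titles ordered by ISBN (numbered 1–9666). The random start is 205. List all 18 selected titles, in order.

205, 742, 1279, 1816, 2353, 2890, 3427, 3964, 4501, 5038, 5575, 6112, 6649, 7186, 7723, 8260, 8797, 9334

k = N/n = 9666/18 = 537
title 1: 205
title 2: 205 + 537 = 742
title 3: 742 + 537 = 1279
title 4: 1279 + 537 = 1816
title 5: 1816 + 537 = 2353
title 6: 2353 + 537 = 2890
title 7: 2890 + 537 = 3427
title 8: 3427 + 537 = 3964
title 9: 3964 + 537 = 4501
title 10: 4501 + 537 = 5038
title 11: 5038 + 537 = 5575
title 12: 5575 + 537 = 6112
title 13: 6112 + 537 = 6649
title 14: 6649 + 537 = 7186
title 15: 7186 + 537 = 7723
title 16: 7723 + 537 = 8260
title 17: 8260 + 537 = 8797
title 18: 8797 + 537 = 9334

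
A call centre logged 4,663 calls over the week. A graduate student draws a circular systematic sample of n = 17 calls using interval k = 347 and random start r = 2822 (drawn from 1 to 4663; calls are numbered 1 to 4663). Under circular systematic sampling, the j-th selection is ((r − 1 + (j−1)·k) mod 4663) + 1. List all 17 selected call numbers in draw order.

2822, 3169, 3516, 3863, 4210, 4557, 241, 588, 935, 1282, 1629, 1976, 2323, 2670, 3017, 3364, 3711

Selection 1: 2822
Selection 2: 2822 + 347 = 3169
Selection 3: 3169 + 347 = 3516
Selection 4: 3516 + 347 = 3863
Selection 5: 3863 + 347 = 4210
Selection 6: 4210 + 347 = 4557
Selection 7: 4557 + 347 = 4904 → 4904 − 4663 = 241
Selection 8: 241 + 347 = 588
Selection 9: 588 + 347 = 935
Selection 10: 935 + 347 = 1282
Selection 11: 1282 + 347 = 1629
Selection 12: 1629 + 347 = 1976
Selection 13: 1976 + 347 = 2323
Selection 14: 2323 + 347 = 2670
Selection 15: 2670 + 347 = 3017
Selection 16: 3017 + 347 = 3364
Selection 17: 3364 + 347 = 3711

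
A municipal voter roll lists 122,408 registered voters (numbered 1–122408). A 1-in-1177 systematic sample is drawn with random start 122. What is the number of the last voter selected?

121353

k = 1177
104th selection = r + (104−1)·k = 122 + 103×1177 = 122 + 121231 = 121353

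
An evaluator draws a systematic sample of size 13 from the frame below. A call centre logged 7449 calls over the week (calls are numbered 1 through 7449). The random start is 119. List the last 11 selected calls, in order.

1265, 1838, 2411, 2984, 3557, 4130, 4703, 5276, 5849, 6422, 6995

k = N/n = 7449/13 = 573
3rd selection = 119 + 2×573 = 1265
4th: 1265 + 573 = 1838
5th: 1838 + 573 = 2411
6th: 2411 + 573 = 2984
7th: 2984 + 573 = 3557
8th: 3557 + 573 = 4130
9th: 4130 + 573 = 4703
10th: 4703 + 573 = 5276
11th: 5276 + 573 = 5849
12th: 5849 + 573 = 6422
13th: 6422 + 573 = 6995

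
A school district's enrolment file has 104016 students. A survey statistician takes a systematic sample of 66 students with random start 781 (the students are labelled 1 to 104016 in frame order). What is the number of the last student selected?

103221

k = 104016/66 = 1576
66th selection = r + (66−1)·k = 781 + 65×1576 = 781 + 102440 = 103221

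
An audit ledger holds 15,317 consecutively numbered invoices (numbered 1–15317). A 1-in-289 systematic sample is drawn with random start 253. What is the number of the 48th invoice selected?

13836

k = 289
48th selection = r + (48−1)·k = 253 + 47×289 = 253 + 13583 = 13836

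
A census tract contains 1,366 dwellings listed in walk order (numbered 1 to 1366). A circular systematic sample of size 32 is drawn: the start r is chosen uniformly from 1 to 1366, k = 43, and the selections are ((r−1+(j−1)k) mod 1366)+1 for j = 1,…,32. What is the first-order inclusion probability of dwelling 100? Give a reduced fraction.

16/683

For each position j, as r ranges over 1…1366 the j-th selection hits every dwelling exactly once, so dwelling 100 is selected for exactly 32 of the 1366 starts.
Inclusion probability = 32/1366 = 16/683.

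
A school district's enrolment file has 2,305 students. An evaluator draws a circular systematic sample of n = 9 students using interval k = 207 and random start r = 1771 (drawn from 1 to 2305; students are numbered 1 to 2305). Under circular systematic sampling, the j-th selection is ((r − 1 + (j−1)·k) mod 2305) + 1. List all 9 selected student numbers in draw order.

1771, 1978, 2185, 87, 294, 501, 708, 915, 1122

Selection 1: 1771
Selection 2: 1771 + 207 = 1978
Selection 3: 1978 + 207 = 2185
Selection 4: 2185 + 207 = 2392 → 2392 − 2305 = 87
Selection 5: 87 + 207 = 294
Selection 6: 294 + 207 = 501
Selection 7: 501 + 207 = 708
Selection 8: 708 + 207 = 915
Selection 9: 915 + 207 = 1122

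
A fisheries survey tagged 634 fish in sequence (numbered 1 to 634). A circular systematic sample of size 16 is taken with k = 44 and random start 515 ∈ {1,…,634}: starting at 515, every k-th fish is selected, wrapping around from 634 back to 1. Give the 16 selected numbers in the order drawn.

515, 559, 603, 13, 57, 101, 145, 189, 233, 277, 321, 365, 409, 453, 497, 541

Selection 1: 515
Selection 2: 515 + 44 = 559
Selection 3: 559 + 44 = 603
Selection 4: 603 + 44 = 647 → 647 − 634 = 13
Selection 5: 13 + 44 = 57
Selection 6: 57 + 44 = 101
Selection 7: 101 + 44 = 145
Selection 8: 145 + 44 = 189
Selection 9: 189 + 44 = 233
Selection 10: 233 + 44 = 277
Selection 11: 277 + 44 = 321
Selection 12: 321 + 44 = 365
Selection 13: 365 + 44 = 409
Selection 14: 409 + 44 = 453
Selection 15: 453 + 44 = 497
Selection 16: 497 + 44 = 541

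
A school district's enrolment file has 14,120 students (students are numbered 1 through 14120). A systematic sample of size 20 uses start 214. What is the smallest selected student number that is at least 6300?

6568

k = 14120/20 = 706
Steps past start: ⌈(6300 − 214)/706⌉ = ⌈6086/706⌉ = 9
Selected student: 214 + 9×706 = 6568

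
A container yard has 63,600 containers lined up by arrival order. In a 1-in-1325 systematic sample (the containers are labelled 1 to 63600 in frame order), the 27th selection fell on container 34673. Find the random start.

k = 1325
r = 34673 − (27−1)×1325 = 34673 − 34450 = 223

223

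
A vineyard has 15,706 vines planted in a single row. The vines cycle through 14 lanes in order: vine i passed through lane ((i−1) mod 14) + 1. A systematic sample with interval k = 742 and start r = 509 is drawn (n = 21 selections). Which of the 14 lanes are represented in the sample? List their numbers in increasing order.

5

Consecutive selections differ by k = 742, so their lane numbers differ by 742 mod 14 = 0.
gcd(742, 14) = 14, so the sample visits 14/14 = 1 distinct residues mod 14.
Start 509 is lane 5; the lanes hit are 5.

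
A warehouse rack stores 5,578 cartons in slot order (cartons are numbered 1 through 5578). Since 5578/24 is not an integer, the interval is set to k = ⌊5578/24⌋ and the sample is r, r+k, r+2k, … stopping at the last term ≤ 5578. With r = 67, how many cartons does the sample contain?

k = ⌊5578/24⌋ = 232
Achieved size = ⌊(5578 − 67)/232⌋ + 1 = ⌊5511/232⌋ + 1 = 23 + 1 = 24
(last selection: 67 + 23×232 = 5403 ≤ 5578; next would be 5635 > 5578)

24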